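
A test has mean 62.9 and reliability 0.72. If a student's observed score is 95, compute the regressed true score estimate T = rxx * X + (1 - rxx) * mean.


T_est = rxx * X + (1 - rxx) * mean
T_est = 0.72 * 95 + 0.28 * 62.9
T_est = 68.4 + 17.612
T_est = 86.012

86.012


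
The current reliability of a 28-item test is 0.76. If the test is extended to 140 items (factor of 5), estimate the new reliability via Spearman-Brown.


r_new = (n * rxx) / (1 + (n-1) * rxx)
r_new = (5 * 0.76) / (1 + 4 * 0.76)
r_new = 3.8 / 4.04
r_new = 0.9406

0.9406


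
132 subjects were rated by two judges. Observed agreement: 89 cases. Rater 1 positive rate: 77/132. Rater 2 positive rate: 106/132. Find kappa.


P_o = 89/132 = 0.674242
P_e = (77*106 + 55*26) / 17424 = 0.550505
kappa = (P_o - P_e) / (1 - P_e)
kappa = (0.674242 - 0.550505) / (1 - 0.550505)
kappa = 0.2753

0.2753


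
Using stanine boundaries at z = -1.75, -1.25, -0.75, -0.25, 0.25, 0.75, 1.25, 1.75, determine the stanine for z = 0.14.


Stanine boundaries: [-1.75, -1.25, -0.75, -0.25, 0.25, 0.75, 1.25, 1.75]
z = 0.14
Check each boundary:
  z >= -1.75 -> could be stanine 2
  z >= -1.25 -> could be stanine 3
  z >= -0.75 -> could be stanine 4
  z >= -0.25 -> could be stanine 5
  z < 0.25
  z < 0.75
  z < 1.25
  z < 1.75
Highest qualifying boundary gives stanine = 5

5


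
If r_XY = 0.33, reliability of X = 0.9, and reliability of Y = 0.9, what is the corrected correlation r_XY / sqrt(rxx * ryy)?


r_corrected = rxy / sqrt(rxx * ryy)
= 0.33 / sqrt(0.9 * 0.9)
= 0.33 / sqrt(0.81)
= 0.33 / 0.9
r_corrected = 0.3667

0.3667


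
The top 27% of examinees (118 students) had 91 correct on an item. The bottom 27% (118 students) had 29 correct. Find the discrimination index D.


p_upper = 91/118 = 0.7712
p_lower = 29/118 = 0.2458
D = 0.7712 - 0.2458 = 0.5254

0.5254


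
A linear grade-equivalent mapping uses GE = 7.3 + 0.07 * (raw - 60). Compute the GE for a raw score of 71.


raw - median = 71 - 60 = 11
slope * diff = 0.07 * 11 = 0.77
GE = 7.3 + 0.77
GE = 8.07

8.07


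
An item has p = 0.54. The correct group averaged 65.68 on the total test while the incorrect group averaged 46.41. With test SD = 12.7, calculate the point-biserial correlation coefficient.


q = 1 - p = 0.46
rpb = ((M1 - M0) / SD) * sqrt(p * q)
rpb = ((65.68 - 46.41) / 12.7) * sqrt(0.54 * 0.46)
rpb = 0.7562

0.7562


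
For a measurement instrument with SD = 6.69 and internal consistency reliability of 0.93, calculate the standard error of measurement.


SEM = SD * sqrt(1 - rxx)
SEM = 6.69 * sqrt(1 - 0.93)
SEM = 6.69 * sqrt(0.07) = 6.69 * 0.264575
SEM = 1.77

1.77


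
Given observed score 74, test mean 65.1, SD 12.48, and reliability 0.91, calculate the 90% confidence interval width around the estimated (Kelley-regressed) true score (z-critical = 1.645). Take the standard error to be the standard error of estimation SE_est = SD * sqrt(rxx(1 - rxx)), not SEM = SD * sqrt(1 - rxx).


True score estimate = 0.91*74 + 0.09*65.1 = 73.199
SE_est = SD * sqrt(rxx * (1 - rxx)) = 12.48 * sqrt(0.91 * 0.09) = 12.48 * sqrt(0.0819) = 3.571548
CI = T_est +/- z * SE_est, so width = 2 * z * SE_est = 2 * 1.645 * 3.571548
Width = 11.7504

11.7504


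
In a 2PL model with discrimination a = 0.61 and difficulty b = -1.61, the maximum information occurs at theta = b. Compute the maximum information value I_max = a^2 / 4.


For 2PL, max info at theta = b = -1.61
I_max = a^2 / 4 = 0.61^2 / 4
= 0.3721 / 4
I_max = 0.093

0.093


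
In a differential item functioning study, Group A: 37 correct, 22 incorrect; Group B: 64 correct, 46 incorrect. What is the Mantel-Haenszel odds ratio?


Odds_A = 37/22 = 1.6818
Odds_B = 64/46 = 1.3913
OR = Odds_A / Odds_B = 1.6818 / 1.3913
Exactly, OR = (37 * 46) / (22 * 64) = 1702 / 1408
OR = 1.2088

1.2088


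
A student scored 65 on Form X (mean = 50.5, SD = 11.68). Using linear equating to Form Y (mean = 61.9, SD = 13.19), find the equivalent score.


slope = SD_Y / SD_X = 13.19 / 11.68 ~ 1.1293
intercept = mean_Y - slope * mean_X = 61.9 - (13.19 / 11.68) * 50.5 ~ 4.8713
Y = slope * X + intercept. To avoid rounding drift from the rounded slope/intercept, evaluate the equivalent form Y = mean_Y + SD_Y * (X - mean_X) / SD_X at full precision:
Y = 61.9 + 13.19 * (65 - 50.5) / 11.68
Y = 61.9 + 13.19 * 14.5 / 11.68
Y = 61.9 + 191.255 / 11.68
Y = 61.9 + 16.3746
Y = 78.2746

78.2746


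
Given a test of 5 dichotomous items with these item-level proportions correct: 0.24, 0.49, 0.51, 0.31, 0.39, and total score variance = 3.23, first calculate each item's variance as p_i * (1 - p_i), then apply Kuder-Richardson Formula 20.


For each item, compute p_i * q_i:
  Item 1: 0.24 * 0.76 = 0.1824
  Item 2: 0.49 * 0.51 = 0.2499
  Item 3: 0.51 * 0.49 = 0.2499
  Item 4: 0.31 * 0.69 = 0.2139
  Item 5: 0.39 * 0.61 = 0.2379
Sum(p_i * q_i) = 0.1824 + 0.2499 + 0.2499 + 0.2139 + 0.2379 = 1.134
KR-20 = (k/(k-1)) * (1 - Sum(p_i*q_i) / Var_total)
= (5/4) * (1 - 1.134/3.23)
= 1.25 * 0.6489
KR-20 = 0.8111

0.8111


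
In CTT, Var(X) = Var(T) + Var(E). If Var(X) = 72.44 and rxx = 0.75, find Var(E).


var_true = rxx * var_obs = 0.75 * 72.44 = 54.33
var_error = var_obs - var_true
var_error = 72.44 - 54.33
var_error = 18.11

18.11


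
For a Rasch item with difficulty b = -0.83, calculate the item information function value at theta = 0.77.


P = 1/(1+exp(-(0.77--0.83))) = 0.832
I = P*(1-P) = 0.832 * 0.168
I = 0.1398

0.1398


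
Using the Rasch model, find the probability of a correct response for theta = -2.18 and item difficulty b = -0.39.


theta - b = -2.18 - -0.39 = -1.79
exp(-(theta - b)) = exp(1.79) = 5.9895
P = 1 / (1 + 5.9895)
P = 0.1431

0.1431


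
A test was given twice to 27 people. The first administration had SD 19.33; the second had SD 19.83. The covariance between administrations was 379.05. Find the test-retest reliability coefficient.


r = cov(X,Y) / (SD_X * SD_Y)
r = 379.05 / (19.33 * 19.83)
r = 379.05 / 383.3139
r = 0.9889

0.9889


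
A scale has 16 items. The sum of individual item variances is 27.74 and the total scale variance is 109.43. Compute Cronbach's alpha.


alpha = (k/(k-1)) * (1 - sum(si^2)/s_total^2)
= (16/15) * (1 - 27.74/109.43)
alpha = 0.7963

0.7963


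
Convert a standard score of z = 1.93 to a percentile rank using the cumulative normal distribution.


CDF(z) = 0.5 * (1 + erf(z/sqrt(2)))
erf(1.3647) = 0.9464
CDF = 0.9732
Percentile rank = 0.9732 * 100 = 97.32

97.32


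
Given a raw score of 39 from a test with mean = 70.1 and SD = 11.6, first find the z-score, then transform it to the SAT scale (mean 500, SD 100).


z = (X - mean) / SD = (39 - 70.1) / 11.6
z = -31.1 / 11.6
z = -2.681
SAT-scale = SAT = 500 + 100z
Carry z at full precision (z = -31.1 / 11.6) into the conversion:
SAT-scale = 500 + 100 * (-31.1 / 11.6) = 500 + -3110 / 11.6
SAT-scale = 500 + -268.1034
SAT-scale = 231.8966

231.8966


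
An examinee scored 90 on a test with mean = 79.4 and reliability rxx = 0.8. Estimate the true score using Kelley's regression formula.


T_est = rxx * X + (1 - rxx) * mean
T_est = 0.8 * 90 + 0.2 * 79.4
T_est = 72.0 + 15.88
T_est = 87.88

87.88


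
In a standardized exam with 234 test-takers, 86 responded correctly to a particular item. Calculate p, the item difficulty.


Item difficulty p = number correct / total examinees
p = 86 / 234
p = 0.3675

0.3675


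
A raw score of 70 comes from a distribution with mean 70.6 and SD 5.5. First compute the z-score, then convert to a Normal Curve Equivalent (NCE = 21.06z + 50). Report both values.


z = (X - mean) / SD = (70 - 70.6) / 5.5
z = -0.6 / 5.5
z = -0.1091
NCE = NCE = 21.06z + 50
Carry z at full precision (z = -0.6 / 5.5) into the conversion:
NCE = 21.06 * (-0.6 / 5.5) + 50 = -12.636 / 5.5 + 50
NCE = -2.2975 + 50
NCE = 47.7025

47.7025


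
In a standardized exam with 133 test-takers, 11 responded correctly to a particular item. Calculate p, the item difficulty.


Item difficulty p = number correct / total examinees
p = 11 / 133
p = 0.0827

0.0827


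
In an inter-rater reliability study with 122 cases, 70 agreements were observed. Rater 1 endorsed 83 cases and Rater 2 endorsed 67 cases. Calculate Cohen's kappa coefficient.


P_o = 70/122 = 0.57377
P_e = (83*67 + 39*55) / 14884 = 0.517737
kappa = (P_o - P_e) / (1 - P_e)
kappa = (0.57377 - 0.517737) / (1 - 0.517737)
kappa = 0.1162

0.1162


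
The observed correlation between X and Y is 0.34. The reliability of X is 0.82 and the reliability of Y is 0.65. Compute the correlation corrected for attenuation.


r_corrected = rxy / sqrt(rxx * ryy)
= 0.34 / sqrt(0.82 * 0.65)
= 0.34 / sqrt(0.533)
= 0.34 / 0.730068
r_corrected = 0.4657

0.4657


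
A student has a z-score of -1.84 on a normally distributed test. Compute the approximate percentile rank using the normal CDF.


CDF(z) = 0.5 * (1 + erf(z/sqrt(2)))
erf(-1.3011) = -0.9342
CDF = 0.0329
Percentile rank = 0.0329 * 100 = 3.29

3.29


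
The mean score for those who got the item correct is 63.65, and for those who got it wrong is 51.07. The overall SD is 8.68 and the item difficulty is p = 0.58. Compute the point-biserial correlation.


q = 1 - p = 0.42
rpb = ((M1 - M0) / SD) * sqrt(p * q)
rpb = ((63.65 - 51.07) / 8.68) * sqrt(0.58 * 0.42)
rpb = 0.7153

0.7153


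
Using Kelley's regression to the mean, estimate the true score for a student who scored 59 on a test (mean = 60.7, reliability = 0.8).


T_est = rxx * X + (1 - rxx) * mean
T_est = 0.8 * 59 + 0.2 * 60.7
T_est = 47.2 + 12.14
T_est = 59.34

59.34


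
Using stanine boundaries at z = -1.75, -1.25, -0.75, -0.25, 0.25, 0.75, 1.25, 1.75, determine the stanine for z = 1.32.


Stanine boundaries: [-1.75, -1.25, -0.75, -0.25, 0.25, 0.75, 1.25, 1.75]
z = 1.32
Check each boundary:
  z >= -1.75 -> could be stanine 2
  z >= -1.25 -> could be stanine 3
  z >= -0.75 -> could be stanine 4
  z >= -0.25 -> could be stanine 5
  z >= 0.25 -> could be stanine 6
  z >= 0.75 -> could be stanine 7
  z >= 1.25 -> could be stanine 8
  z < 1.75
Highest qualifying boundary gives stanine = 8

8


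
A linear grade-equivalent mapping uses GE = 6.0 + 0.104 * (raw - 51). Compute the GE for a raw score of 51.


raw - median = 51 - 51 = 0
slope * diff = 0.104 * 0 = 0.0
GE = 6.0 + 0.0
GE = 6.0

6.0


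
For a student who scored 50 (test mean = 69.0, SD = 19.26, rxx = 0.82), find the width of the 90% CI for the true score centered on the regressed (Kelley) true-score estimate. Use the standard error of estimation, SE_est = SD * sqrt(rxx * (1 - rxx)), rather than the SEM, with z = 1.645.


True score estimate = 0.82*50 + 0.18*69.0 = 53.42
SE_est = SD * sqrt(rxx * (1 - rxx)) = 19.26 * sqrt(0.82 * 0.18) = 19.26 * sqrt(0.1476) = 7.39945
CI = T_est +/- z * SE_est, so width = 2 * z * SE_est = 2 * 1.645 * 7.39945
Width = 24.3442

24.3442


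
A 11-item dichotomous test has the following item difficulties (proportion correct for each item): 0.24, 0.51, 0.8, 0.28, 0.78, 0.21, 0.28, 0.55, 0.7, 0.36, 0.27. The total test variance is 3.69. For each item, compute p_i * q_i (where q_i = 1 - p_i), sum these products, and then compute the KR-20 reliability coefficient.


For each item, compute p_i * q_i:
  Item 1: 0.24 * 0.76 = 0.1824
  Item 2: 0.51 * 0.49 = 0.2499
  Item 3: 0.8 * 0.2 = 0.16
  Item 4: 0.28 * 0.72 = 0.2016
  Item 5: 0.78 * 0.22 = 0.1716
  Item 6: 0.21 * 0.79 = 0.1659
  Item 7: 0.28 * 0.72 = 0.2016
  Item 8: 0.55 * 0.45 = 0.2475
  Item 9: 0.7 * 0.3 = 0.21
  Item 10: 0.36 * 0.64 = 0.2304
  Item 11: 0.27 * 0.73 = 0.1971
Sum(p_i * q_i) = 0.1824 + 0.2499 + 0.16 + 0.2016 + 0.1716 + 0.1659 + 0.2016 + 0.2475 + 0.21 + 0.2304 + 0.1971 = 2.218
KR-20 = (k/(k-1)) * (1 - Sum(p_i*q_i) / Var_total)
= (11/10) * (1 - 2.218/3.69)
= 1.1 * 0.3989
KR-20 = 0.4388

0.4388


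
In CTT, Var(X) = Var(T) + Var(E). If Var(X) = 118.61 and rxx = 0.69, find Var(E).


var_true = rxx * var_obs = 0.69 * 118.61 = 81.8409
var_error = var_obs - var_true
var_error = 118.61 - 81.8409
var_error = 36.7691

36.7691


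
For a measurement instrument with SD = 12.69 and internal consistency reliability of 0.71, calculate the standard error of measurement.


SEM = SD * sqrt(1 - rxx)
SEM = 12.69 * sqrt(1 - 0.71)
SEM = 12.69 * sqrt(0.29) = 12.69 * 0.538516
SEM = 6.8338

6.8338


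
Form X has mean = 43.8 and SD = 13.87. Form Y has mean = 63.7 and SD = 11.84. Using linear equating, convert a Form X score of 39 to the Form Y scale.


slope = SD_Y / SD_X = 11.84 / 13.87 ~ 0.8536
intercept = mean_Y - slope * mean_X = 63.7 - (11.84 / 13.87) * 43.8 ~ 26.3105
Y = slope * X + intercept. To avoid rounding drift from the rounded slope/intercept, evaluate the equivalent form Y = mean_Y + SD_Y * (X - mean_X) / SD_X at full precision:
Y = 63.7 + 11.84 * (39 - 43.8) / 13.87
Y = 63.7 - 11.84 * 4.8 / 13.87
Y = 63.7 - 56.832 / 13.87
Y = 63.7 - 4.0975
Y = 59.6025

59.6025


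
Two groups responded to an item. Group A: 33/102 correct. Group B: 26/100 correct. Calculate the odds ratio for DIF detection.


Odds_A = 33/69 = 0.4783
Odds_B = 26/74 = 0.3514
OR = Odds_A / Odds_B = 0.4783 / 0.3514
Exactly, OR = (33 * 74) / (69 * 26) = 2442 / 1794
OR = 1.3612

1.3612


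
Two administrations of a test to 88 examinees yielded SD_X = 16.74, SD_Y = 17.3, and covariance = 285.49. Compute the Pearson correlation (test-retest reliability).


r = cov(X,Y) / (SD_X * SD_Y)
r = 285.49 / (16.74 * 17.3)
r = 285.49 / 289.602
r = 0.9858

0.9858


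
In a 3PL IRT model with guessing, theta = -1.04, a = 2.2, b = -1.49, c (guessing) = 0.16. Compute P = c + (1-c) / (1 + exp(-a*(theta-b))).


logit = 2.2*(-1.04 - -1.49) = 0.99
P* = 1/(1 + exp(-0.99)) = 0.7291
P = 0.16 + (1 - 0.16) * 0.7291
P = 0.7724

0.7724


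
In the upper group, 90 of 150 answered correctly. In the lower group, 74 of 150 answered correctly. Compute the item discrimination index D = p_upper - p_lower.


p_upper = 90/150 = 0.6
p_lower = 74/150 = 0.4933
D = 0.6 - 0.4933 = 0.1067

0.1067


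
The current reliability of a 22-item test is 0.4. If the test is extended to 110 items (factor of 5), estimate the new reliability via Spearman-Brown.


r_new = (n * rxx) / (1 + (n-1) * rxx)
r_new = (5 * 0.4) / (1 + 4 * 0.4)
r_new = 2.0 / 2.6
r_new = 0.7692

0.7692


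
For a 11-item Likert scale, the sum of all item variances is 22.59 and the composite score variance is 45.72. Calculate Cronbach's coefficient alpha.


alpha = (k/(k-1)) * (1 - sum(si^2)/s_total^2)
= (11/10) * (1 - 22.59/45.72)
alpha = 0.5565

0.5565


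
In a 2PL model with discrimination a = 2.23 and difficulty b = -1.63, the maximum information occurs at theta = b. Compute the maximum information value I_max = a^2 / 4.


For 2PL, max info at theta = b = -1.63
I_max = a^2 / 4 = 2.23^2 / 4
= 4.9729 / 4
I_max = 1.2432

1.2432


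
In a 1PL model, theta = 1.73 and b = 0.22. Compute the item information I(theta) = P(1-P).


P = 1/(1+exp(-(1.73-0.22))) = 0.8191
I = P*(1-P) = 0.8191 * 0.1809
I = 0.1482

0.1482


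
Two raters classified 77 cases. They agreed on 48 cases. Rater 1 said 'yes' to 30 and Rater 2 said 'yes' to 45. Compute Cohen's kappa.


P_o = 48/77 = 0.623377
P_e = (30*45 + 47*32) / 5929 = 0.481363
kappa = (P_o - P_e) / (1 - P_e)
kappa = (0.623377 - 0.481363) / (1 - 0.481363)
kappa = 0.2738

0.2738


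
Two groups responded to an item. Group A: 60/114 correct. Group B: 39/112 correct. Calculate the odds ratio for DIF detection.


Odds_A = 60/54 = 1.1111
Odds_B = 39/73 = 0.5342
OR = Odds_A / Odds_B = 1.1111 / 0.5342
Exactly, OR = (60 * 73) / (54 * 39) = 4380 / 2106
OR = 2.0798

2.0798


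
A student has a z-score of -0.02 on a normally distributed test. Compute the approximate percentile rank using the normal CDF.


CDF(z) = 0.5 * (1 + erf(z/sqrt(2)))
erf(-0.0141) = -0.016
CDF = 0.492
Percentile rank = 0.492 * 100 = 49.2

49.2


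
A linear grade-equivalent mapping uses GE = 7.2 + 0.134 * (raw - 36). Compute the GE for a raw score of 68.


raw - median = 68 - 36 = 32
slope * diff = 0.134 * 32 = 4.288
GE = 7.2 + 4.288
GE = 11.488

11.488


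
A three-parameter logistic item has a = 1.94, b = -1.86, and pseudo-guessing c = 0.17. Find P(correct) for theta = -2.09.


logit = 1.94*(-2.09 - -1.86) = -0.4462
P* = 1/(1 + exp(--0.4462)) = 0.3903
P = 0.17 + (1 - 0.17) * 0.3903
P = 0.4939

0.4939


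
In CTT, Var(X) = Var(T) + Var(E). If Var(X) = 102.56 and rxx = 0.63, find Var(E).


var_true = rxx * var_obs = 0.63 * 102.56 = 64.6128
var_error = var_obs - var_true
var_error = 102.56 - 64.6128
var_error = 37.9472

37.9472


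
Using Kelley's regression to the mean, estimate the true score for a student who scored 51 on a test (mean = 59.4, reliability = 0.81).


T_est = rxx * X + (1 - rxx) * mean
T_est = 0.81 * 51 + 0.19 * 59.4
T_est = 41.31 + 11.286
T_est = 52.596

52.596


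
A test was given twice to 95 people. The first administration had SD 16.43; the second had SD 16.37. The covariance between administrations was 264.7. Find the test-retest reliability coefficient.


r = cov(X,Y) / (SD_X * SD_Y)
r = 264.7 / (16.43 * 16.37)
r = 264.7 / 268.9591
r = 0.9842

0.9842


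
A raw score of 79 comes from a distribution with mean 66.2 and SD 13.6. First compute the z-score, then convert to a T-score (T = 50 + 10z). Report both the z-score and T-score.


z = (X - mean) / SD = (79 - 66.2) / 13.6
z = 12.8 / 13.6
z = 0.9412
T-score = T = 50 + 10z
Carry z at full precision (z = 12.8 / 13.6) into the conversion:
T-score = 50 + 10 * (12.8 / 13.6) = 50 + 128 / 13.6
T-score = 50 + 9.4118
T-score = 59.4118

59.4118


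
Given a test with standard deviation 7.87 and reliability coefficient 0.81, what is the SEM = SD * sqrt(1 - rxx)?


SEM = SD * sqrt(1 - rxx)
SEM = 7.87 * sqrt(1 - 0.81)
SEM = 7.87 * sqrt(0.19) = 7.87 * 0.43589
SEM = 3.4305

3.4305


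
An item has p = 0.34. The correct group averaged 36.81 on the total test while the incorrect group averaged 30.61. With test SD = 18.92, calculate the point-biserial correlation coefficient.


q = 1 - p = 0.66
rpb = ((M1 - M0) / SD) * sqrt(p * q)
rpb = ((36.81 - 30.61) / 18.92) * sqrt(0.34 * 0.66)
rpb = 0.1552

0.1552


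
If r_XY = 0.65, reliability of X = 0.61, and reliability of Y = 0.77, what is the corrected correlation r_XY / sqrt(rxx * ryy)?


r_corrected = rxy / sqrt(rxx * ryy)
= 0.65 / sqrt(0.61 * 0.77)
= 0.65 / sqrt(0.4697)
= 0.65 / 0.685347
r_corrected = 0.9484

0.9484


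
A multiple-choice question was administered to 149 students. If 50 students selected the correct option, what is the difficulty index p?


Item difficulty p = number correct / total examinees
p = 50 / 149
p = 0.3356

0.3356


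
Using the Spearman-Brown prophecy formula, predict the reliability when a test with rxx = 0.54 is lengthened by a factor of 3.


r_new = (n * rxx) / (1 + (n-1) * rxx)
r_new = (3 * 0.54) / (1 + 2 * 0.54)
r_new = 1.62 / 2.08
r_new = 0.7788

0.7788


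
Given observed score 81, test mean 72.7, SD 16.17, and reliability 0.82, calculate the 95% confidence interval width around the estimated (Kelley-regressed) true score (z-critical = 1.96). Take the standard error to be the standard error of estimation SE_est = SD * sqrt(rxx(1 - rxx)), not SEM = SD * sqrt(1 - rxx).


True score estimate = 0.82*81 + 0.18*72.7 = 79.506
SE_est = SD * sqrt(rxx * (1 - rxx)) = 16.17 * sqrt(0.82 * 0.18) = 16.17 * sqrt(0.1476) = 6.212311
CI = T_est +/- z * SE_est, so width = 2 * z * SE_est = 2 * 1.96 * 6.212311
Width = 24.3523

24.3523


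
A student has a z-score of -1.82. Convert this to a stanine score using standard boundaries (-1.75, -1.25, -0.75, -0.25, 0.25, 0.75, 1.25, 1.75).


Stanine boundaries: [-1.75, -1.25, -0.75, -0.25, 0.25, 0.75, 1.25, 1.75]
z = -1.82
Check each boundary:
  z < -1.75
  z < -1.25
  z < -0.75
  z < -0.25
  z < 0.25
  z < 0.75
  z < 1.25
  z < 1.75
Highest qualifying boundary gives stanine = 1

1


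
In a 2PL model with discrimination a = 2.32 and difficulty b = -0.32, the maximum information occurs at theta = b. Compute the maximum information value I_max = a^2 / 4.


For 2PL, max info at theta = b = -0.32
I_max = a^2 / 4 = 2.32^2 / 4
= 5.3824 / 4
I_max = 1.3456

1.3456


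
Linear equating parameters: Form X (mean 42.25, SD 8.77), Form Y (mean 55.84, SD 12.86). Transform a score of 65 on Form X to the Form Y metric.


slope = SD_Y / SD_X = 12.86 / 8.77 ~ 1.4664
intercept = mean_Y - slope * mean_X = 55.84 - (12.86 / 8.77) * 42.25 ~ -6.1138
Y = slope * X + intercept. To avoid rounding drift from the rounded slope/intercept, evaluate the equivalent form Y = mean_Y + SD_Y * (X - mean_X) / SD_X at full precision:
Y = 55.84 + 12.86 * (65 - 42.25) / 8.77
Y = 55.84 + 12.86 * 22.75 / 8.77
Y = 55.84 + 292.565 / 8.77
Y = 55.84 + 33.3597
Y = 89.1997

89.1997


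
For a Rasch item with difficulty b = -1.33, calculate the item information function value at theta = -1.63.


P = 1/(1+exp(-(-1.63--1.33))) = 0.4256
I = P*(1-P) = 0.4256 * 0.5744
I = 0.2445

0.2445


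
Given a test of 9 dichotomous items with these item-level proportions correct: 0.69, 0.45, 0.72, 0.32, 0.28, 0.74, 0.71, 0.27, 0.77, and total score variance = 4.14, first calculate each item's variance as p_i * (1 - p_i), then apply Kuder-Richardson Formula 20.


For each item, compute p_i * q_i:
  Item 1: 0.69 * 0.31 = 0.2139
  Item 2: 0.45 * 0.55 = 0.2475
  Item 3: 0.72 * 0.28 = 0.2016
  Item 4: 0.32 * 0.68 = 0.2176
  Item 5: 0.28 * 0.72 = 0.2016
  Item 6: 0.74 * 0.26 = 0.1924
  Item 7: 0.71 * 0.29 = 0.2059
  Item 8: 0.27 * 0.73 = 0.1971
  Item 9: 0.77 * 0.23 = 0.1771
Sum(p_i * q_i) = 0.2139 + 0.2475 + 0.2016 + 0.2176 + 0.2016 + 0.1924 + 0.2059 + 0.1971 + 0.1771 = 1.8547
KR-20 = (k/(k-1)) * (1 - Sum(p_i*q_i) / Var_total)
= (9/8) * (1 - 1.8547/4.14)
= 1.125 * 0.552
KR-20 = 0.621

0.621


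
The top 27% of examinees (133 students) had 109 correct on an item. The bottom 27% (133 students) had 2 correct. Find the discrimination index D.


p_upper = 109/133 = 0.8195
p_lower = 2/133 = 0.015
D = 0.8195 - 0.015 = 0.8045

0.8045


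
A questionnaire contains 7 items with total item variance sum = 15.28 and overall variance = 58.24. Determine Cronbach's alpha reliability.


alpha = (k/(k-1)) * (1 - sum(si^2)/s_total^2)
= (7/6) * (1 - 15.28/58.24)
alpha = 0.8606

0.8606


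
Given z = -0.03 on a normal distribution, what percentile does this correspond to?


CDF(z) = 0.5 * (1 + erf(z/sqrt(2)))
erf(-0.0212) = -0.0239
CDF = 0.488
Percentile rank = 0.488 * 100 = 48.8

48.8


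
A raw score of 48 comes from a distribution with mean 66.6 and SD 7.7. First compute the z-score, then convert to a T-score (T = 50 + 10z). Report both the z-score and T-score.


z = (X - mean) / SD = (48 - 66.6) / 7.7
z = -18.6 / 7.7
z = -2.4156
T-score = T = 50 + 10z
Carry z at full precision (z = -18.6 / 7.7) into the conversion:
T-score = 50 + 10 * (-18.6 / 7.7) = 50 + -186 / 7.7
T-score = 50 + -24.1558
T-score = 25.8442

25.8442


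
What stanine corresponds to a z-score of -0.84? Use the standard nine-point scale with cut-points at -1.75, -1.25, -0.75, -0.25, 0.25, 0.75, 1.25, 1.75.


Stanine boundaries: [-1.75, -1.25, -0.75, -0.25, 0.25, 0.75, 1.25, 1.75]
z = -0.84
Check each boundary:
  z >= -1.75 -> could be stanine 2
  z >= -1.25 -> could be stanine 3
  z < -0.75
  z < -0.25
  z < 0.25
  z < 0.75
  z < 1.25
  z < 1.75
Highest qualifying boundary gives stanine = 3

3


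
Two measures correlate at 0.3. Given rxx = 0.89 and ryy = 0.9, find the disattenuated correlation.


r_corrected = rxy / sqrt(rxx * ryy)
= 0.3 / sqrt(0.89 * 0.9)
= 0.3 / sqrt(0.801)
= 0.3 / 0.894986
r_corrected = 0.3352

0.3352


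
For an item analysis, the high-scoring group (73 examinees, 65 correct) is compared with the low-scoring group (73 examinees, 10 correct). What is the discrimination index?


p_upper = 65/73 = 0.8904
p_lower = 10/73 = 0.137
D = 0.8904 - 0.137 = 0.7534

0.7534


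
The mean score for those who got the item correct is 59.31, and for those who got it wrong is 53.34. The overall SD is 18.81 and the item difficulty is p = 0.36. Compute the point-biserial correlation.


q = 1 - p = 0.64
rpb = ((M1 - M0) / SD) * sqrt(p * q)
rpb = ((59.31 - 53.34) / 18.81) * sqrt(0.36 * 0.64)
rpb = 0.1523

0.1523


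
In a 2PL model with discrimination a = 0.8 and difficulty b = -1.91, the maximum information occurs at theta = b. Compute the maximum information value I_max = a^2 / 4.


For 2PL, max info at theta = b = -1.91
I_max = a^2 / 4 = 0.8^2 / 4
= 0.64 / 4
I_max = 0.16

0.16


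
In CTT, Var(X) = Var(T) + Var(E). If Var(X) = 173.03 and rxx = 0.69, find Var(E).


var_true = rxx * var_obs = 0.69 * 173.03 = 119.3907
var_error = var_obs - var_true
var_error = 173.03 - 119.3907
var_error = 53.6393

53.6393


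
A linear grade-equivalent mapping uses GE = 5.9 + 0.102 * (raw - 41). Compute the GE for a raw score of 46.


raw - median = 46 - 41 = 5
slope * diff = 0.102 * 5 = 0.51
GE = 5.9 + 0.51
GE = 6.41

6.41


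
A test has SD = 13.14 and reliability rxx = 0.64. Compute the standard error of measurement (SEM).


SEM = SD * sqrt(1 - rxx)
SEM = 13.14 * sqrt(1 - 0.64)
SEM = 13.14 * sqrt(0.36) = 13.14 * 0.6
SEM = 7.884

7.884


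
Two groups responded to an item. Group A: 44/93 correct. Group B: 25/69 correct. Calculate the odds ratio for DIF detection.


Odds_A = 44/49 = 0.898
Odds_B = 25/44 = 0.5682
OR = Odds_A / Odds_B = 0.898 / 0.5682
Exactly, OR = (44 * 44) / (49 * 25) = 1936 / 1225
OR = 1.5804

1.5804


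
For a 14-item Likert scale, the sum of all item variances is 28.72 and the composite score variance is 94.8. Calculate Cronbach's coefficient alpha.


alpha = (k/(k-1)) * (1 - sum(si^2)/s_total^2)
= (14/13) * (1 - 28.72/94.8)
alpha = 0.7507

0.7507


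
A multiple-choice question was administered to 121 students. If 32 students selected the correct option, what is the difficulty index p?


Item difficulty p = number correct / total examinees
p = 32 / 121
p = 0.2645

0.2645


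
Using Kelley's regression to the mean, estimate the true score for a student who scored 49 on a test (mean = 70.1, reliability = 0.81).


T_est = rxx * X + (1 - rxx) * mean
T_est = 0.81 * 49 + 0.19 * 70.1
T_est = 39.69 + 13.319
T_est = 53.009

53.009


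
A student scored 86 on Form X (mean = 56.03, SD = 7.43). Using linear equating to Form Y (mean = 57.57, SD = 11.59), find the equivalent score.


slope = SD_Y / SD_X = 11.59 / 7.43 ~ 1.5599
intercept = mean_Y - slope * mean_X = 57.57 - (11.59 / 7.43) * 56.03 ~ -29.8308
Y = slope * X + intercept. To avoid rounding drift from the rounded slope/intercept, evaluate the equivalent form Y = mean_Y + SD_Y * (X - mean_X) / SD_X at full precision:
Y = 57.57 + 11.59 * (86 - 56.03) / 7.43
Y = 57.57 + 11.59 * 29.97 / 7.43
Y = 57.57 + 347.3523 / 7.43
Y = 57.57 + 46.75
Y = 104.32

104.32


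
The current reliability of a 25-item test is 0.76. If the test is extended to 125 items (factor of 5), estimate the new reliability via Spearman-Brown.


r_new = (n * rxx) / (1 + (n-1) * rxx)
r_new = (5 * 0.76) / (1 + 4 * 0.76)
r_new = 3.8 / 4.04
r_new = 0.9406

0.9406


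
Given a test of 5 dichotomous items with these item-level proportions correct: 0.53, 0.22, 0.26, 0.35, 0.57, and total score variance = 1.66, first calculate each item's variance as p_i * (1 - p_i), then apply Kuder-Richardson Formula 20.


For each item, compute p_i * q_i:
  Item 1: 0.53 * 0.47 = 0.2491
  Item 2: 0.22 * 0.78 = 0.1716
  Item 3: 0.26 * 0.74 = 0.1924
  Item 4: 0.35 * 0.65 = 0.2275
  Item 5: 0.57 * 0.43 = 0.2451
Sum(p_i * q_i) = 0.2491 + 0.1716 + 0.1924 + 0.2275 + 0.2451 = 1.0857
KR-20 = (k/(k-1)) * (1 - Sum(p_i*q_i) / Var_total)
= (5/4) * (1 - 1.0857/1.66)
= 1.25 * 0.346
KR-20 = 0.4325

0.4325


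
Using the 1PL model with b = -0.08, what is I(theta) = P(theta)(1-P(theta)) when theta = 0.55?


P = 1/(1+exp(-(0.55--0.08))) = 0.6525
I = P*(1-P) = 0.6525 * 0.3475
I = 0.2267

0.2267


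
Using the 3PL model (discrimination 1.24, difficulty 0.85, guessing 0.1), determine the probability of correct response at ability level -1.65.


logit = 1.24*(-1.65 - 0.85) = -3.1
P* = 1/(1 + exp(--3.1)) = 0.0431
P = 0.1 + (1 - 0.1) * 0.0431
P = 0.1388

0.1388


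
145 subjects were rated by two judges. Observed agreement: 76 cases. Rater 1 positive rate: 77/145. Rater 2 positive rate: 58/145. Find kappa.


P_o = 76/145 = 0.524138
P_e = (77*58 + 68*87) / 21025 = 0.493793
kappa = (P_o - P_e) / (1 - P_e)
kappa = (0.524138 - 0.493793) / (1 - 0.493793)
kappa = 0.0599

0.0599


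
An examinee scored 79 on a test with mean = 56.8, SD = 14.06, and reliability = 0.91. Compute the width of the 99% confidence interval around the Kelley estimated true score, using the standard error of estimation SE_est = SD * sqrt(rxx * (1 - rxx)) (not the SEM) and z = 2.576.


True score estimate = 0.91*79 + 0.09*56.8 = 77.002
SE_est = SD * sqrt(rxx * (1 - rxx)) = 14.06 * sqrt(0.91 * 0.09) = 14.06 * sqrt(0.0819) = 4.023716
CI = T_est +/- z * SE_est, so width = 2 * z * SE_est = 2 * 2.576 * 4.023716
Width = 20.7302

20.7302


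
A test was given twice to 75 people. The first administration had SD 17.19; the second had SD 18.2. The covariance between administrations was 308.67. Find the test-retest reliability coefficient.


r = cov(X,Y) / (SD_X * SD_Y)
r = 308.67 / (17.19 * 18.2)
r = 308.67 / 312.858
r = 0.9866

0.9866


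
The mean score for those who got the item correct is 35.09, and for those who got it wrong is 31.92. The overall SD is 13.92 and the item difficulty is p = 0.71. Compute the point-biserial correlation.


q = 1 - p = 0.29
rpb = ((M1 - M0) / SD) * sqrt(p * q)
rpb = ((35.09 - 31.92) / 13.92) * sqrt(0.71 * 0.29)
rpb = 0.1033

0.1033


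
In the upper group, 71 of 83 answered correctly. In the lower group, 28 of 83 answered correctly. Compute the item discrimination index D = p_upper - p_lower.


p_upper = 71/83 = 0.8554
p_lower = 28/83 = 0.3373
D = 0.8554 - 0.3373 = 0.5181

0.5181


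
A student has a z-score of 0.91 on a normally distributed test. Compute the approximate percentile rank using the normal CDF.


CDF(z) = 0.5 * (1 + erf(z/sqrt(2)))
erf(0.6435) = 0.6372
CDF = 0.8186
Percentile rank = 0.8186 * 100 = 81.86

81.86


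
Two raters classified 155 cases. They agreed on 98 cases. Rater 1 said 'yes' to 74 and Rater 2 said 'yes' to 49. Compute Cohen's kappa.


P_o = 98/155 = 0.632258
P_e = (74*49 + 81*106) / 24025 = 0.508304
kappa = (P_o - P_e) / (1 - P_e)
kappa = (0.632258 - 0.508304) / (1 - 0.508304)
kappa = 0.2521

0.2521


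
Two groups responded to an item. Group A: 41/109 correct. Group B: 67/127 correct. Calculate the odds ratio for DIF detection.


Odds_A = 41/68 = 0.6029
Odds_B = 67/60 = 1.1167
OR = Odds_A / Odds_B = 0.6029 / 1.1167
Exactly, OR = (41 * 60) / (68 * 67) = 2460 / 4556
OR = 0.5399

0.5399


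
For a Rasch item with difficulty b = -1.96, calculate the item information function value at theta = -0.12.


P = 1/(1+exp(-(-0.12--1.96))) = 0.8629
I = P*(1-P) = 0.8629 * 0.1371
I = 0.1183

0.1183


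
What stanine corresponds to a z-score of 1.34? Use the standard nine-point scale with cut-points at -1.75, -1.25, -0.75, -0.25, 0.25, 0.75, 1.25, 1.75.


Stanine boundaries: [-1.75, -1.25, -0.75, -0.25, 0.25, 0.75, 1.25, 1.75]
z = 1.34
Check each boundary:
  z >= -1.75 -> could be stanine 2
  z >= -1.25 -> could be stanine 3
  z >= -0.75 -> could be stanine 4
  z >= -0.25 -> could be stanine 5
  z >= 0.25 -> could be stanine 6
  z >= 0.75 -> could be stanine 7
  z >= 1.25 -> could be stanine 8
  z < 1.75
Highest qualifying boundary gives stanine = 8

8


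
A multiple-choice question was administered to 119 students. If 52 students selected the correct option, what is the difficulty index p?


Item difficulty p = number correct / total examinees
p = 52 / 119
p = 0.437

0.437


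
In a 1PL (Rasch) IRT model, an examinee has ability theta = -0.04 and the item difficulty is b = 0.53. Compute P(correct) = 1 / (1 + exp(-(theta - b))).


theta - b = -0.04 - 0.53 = -0.57
exp(-(theta - b)) = exp(0.57) = 1.7683
P = 1 / (1 + 1.7683)
P = 0.3612

0.3612


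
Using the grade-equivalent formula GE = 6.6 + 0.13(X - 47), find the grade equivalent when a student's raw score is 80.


raw - median = 80 - 47 = 33
slope * diff = 0.13 * 33 = 4.29
GE = 6.6 + 4.29
GE = 10.89

10.89


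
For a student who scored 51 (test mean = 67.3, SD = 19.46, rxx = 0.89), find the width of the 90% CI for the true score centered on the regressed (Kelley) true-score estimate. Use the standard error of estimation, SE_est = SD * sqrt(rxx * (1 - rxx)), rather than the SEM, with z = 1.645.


True score estimate = 0.89*51 + 0.11*67.3 = 52.793
SE_est = SD * sqrt(rxx * (1 - rxx)) = 19.46 * sqrt(0.89 * 0.11) = 19.46 * sqrt(0.0979) = 6.088835
CI = T_est +/- z * SE_est, so width = 2 * z * SE_est = 2 * 1.645 * 6.088835
Width = 20.0323

20.0323


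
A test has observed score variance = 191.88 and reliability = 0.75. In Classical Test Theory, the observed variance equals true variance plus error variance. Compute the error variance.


var_true = rxx * var_obs = 0.75 * 191.88 = 143.91
var_error = var_obs - var_true
var_error = 191.88 - 143.91
var_error = 47.97

47.97


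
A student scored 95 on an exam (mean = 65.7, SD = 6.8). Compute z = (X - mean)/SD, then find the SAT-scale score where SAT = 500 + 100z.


z = (X - mean) / SD = (95 - 65.7) / 6.8
z = 29.3 / 6.8
z = 4.3088
SAT-scale = SAT = 500 + 100z
Carry z at full precision (z = 29.3 / 6.8) into the conversion:
SAT-scale = 500 + 100 * (29.3 / 6.8) = 500 + 2930 / 6.8
SAT-scale = 500 + 430.8824
SAT-scale = 930.8824

930.8824


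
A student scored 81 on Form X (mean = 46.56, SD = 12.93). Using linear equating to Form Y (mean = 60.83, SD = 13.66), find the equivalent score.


slope = SD_Y / SD_X = 13.66 / 12.93 ~ 1.0565
intercept = mean_Y - slope * mean_X = 60.83 - (13.66 / 12.93) * 46.56 ~ 11.6413
Y = slope * X + intercept. To avoid rounding drift from the rounded slope/intercept, evaluate the equivalent form Y = mean_Y + SD_Y * (X - mean_X) / SD_X at full precision:
Y = 60.83 + 13.66 * (81 - 46.56) / 12.93
Y = 60.83 + 13.66 * 34.44 / 12.93
Y = 60.83 + 470.4504 / 12.93
Y = 60.83 + 36.3844
Y = 97.2144

97.2144


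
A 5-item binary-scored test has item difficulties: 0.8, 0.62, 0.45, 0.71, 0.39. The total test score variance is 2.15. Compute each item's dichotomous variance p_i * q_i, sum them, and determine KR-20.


For each item, compute p_i * q_i:
  Item 1: 0.8 * 0.2 = 0.16
  Item 2: 0.62 * 0.38 = 0.2356
  Item 3: 0.45 * 0.55 = 0.2475
  Item 4: 0.71 * 0.29 = 0.2059
  Item 5: 0.39 * 0.61 = 0.2379
Sum(p_i * q_i) = 0.16 + 0.2356 + 0.2475 + 0.2059 + 0.2379 = 1.0869
KR-20 = (k/(k-1)) * (1 - Sum(p_i*q_i) / Var_total)
= (5/4) * (1 - 1.0869/2.15)
= 1.25 * 0.4945
KR-20 = 0.6181

0.6181


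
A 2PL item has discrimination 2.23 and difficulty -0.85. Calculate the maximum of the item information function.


For 2PL, max info at theta = b = -0.85
I_max = a^2 / 4 = 2.23^2 / 4
= 4.9729 / 4
I_max = 1.2432

1.2432


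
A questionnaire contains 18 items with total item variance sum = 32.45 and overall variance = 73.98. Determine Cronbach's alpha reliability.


alpha = (k/(k-1)) * (1 - sum(si^2)/s_total^2)
= (18/17) * (1 - 32.45/73.98)
alpha = 0.5944

0.5944


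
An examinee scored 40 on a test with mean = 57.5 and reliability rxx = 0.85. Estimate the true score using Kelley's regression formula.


T_est = rxx * X + (1 - rxx) * mean
T_est = 0.85 * 40 + 0.15 * 57.5
T_est = 34.0 + 8.625
T_est = 42.625

42.625


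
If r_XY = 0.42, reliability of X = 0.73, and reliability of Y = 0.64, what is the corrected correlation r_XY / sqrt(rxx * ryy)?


r_corrected = rxy / sqrt(rxx * ryy)
= 0.42 / sqrt(0.73 * 0.64)
= 0.42 / sqrt(0.4672)
= 0.42 / 0.68352
r_corrected = 0.6145

0.6145


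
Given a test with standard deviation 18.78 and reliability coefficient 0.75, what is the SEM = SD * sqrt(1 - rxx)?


SEM = SD * sqrt(1 - rxx)
SEM = 18.78 * sqrt(1 - 0.75)
SEM = 18.78 * sqrt(0.25) = 18.78 * 0.5
SEM = 9.39

9.39


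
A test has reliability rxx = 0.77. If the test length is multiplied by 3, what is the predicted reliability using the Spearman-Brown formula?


r_new = (n * rxx) / (1 + (n-1) * rxx)
r_new = (3 * 0.77) / (1 + 2 * 0.77)
r_new = 2.31 / 2.54
r_new = 0.9094

0.9094


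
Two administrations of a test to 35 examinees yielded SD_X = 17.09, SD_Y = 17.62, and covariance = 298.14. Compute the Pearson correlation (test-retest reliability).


r = cov(X,Y) / (SD_X * SD_Y)
r = 298.14 / (17.09 * 17.62)
r = 298.14 / 301.1258
r = 0.9901

0.9901


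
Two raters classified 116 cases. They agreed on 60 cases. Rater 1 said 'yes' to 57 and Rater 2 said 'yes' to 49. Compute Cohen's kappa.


P_o = 60/116 = 0.517241
P_e = (57*49 + 59*67) / 13456 = 0.501338
kappa = (P_o - P_e) / (1 - P_e)
kappa = (0.517241 - 0.501338) / (1 - 0.501338)
kappa = 0.0319

0.0319


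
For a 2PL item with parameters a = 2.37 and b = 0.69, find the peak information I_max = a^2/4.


For 2PL, max info at theta = b = 0.69
I_max = a^2 / 4 = 2.37^2 / 4
= 5.6169 / 4
I_max = 1.4042

1.4042


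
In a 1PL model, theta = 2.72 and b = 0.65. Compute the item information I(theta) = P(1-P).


P = 1/(1+exp(-(2.72-0.65))) = 0.888
I = P*(1-P) = 0.888 * 0.112
I = 0.0995

0.0995


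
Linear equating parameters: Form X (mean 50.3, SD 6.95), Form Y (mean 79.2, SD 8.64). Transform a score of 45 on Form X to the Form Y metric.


slope = SD_Y / SD_X = 8.64 / 6.95 ~ 1.2432
intercept = mean_Y - slope * mean_X = 79.2 - (8.64 / 6.95) * 50.3 ~ 16.6688
Y = slope * X + intercept. To avoid rounding drift from the rounded slope/intercept, evaluate the equivalent form Y = mean_Y + SD_Y * (X - mean_X) / SD_X at full precision:
Y = 79.2 + 8.64 * (45 - 50.3) / 6.95
Y = 79.2 - 8.64 * 5.3 / 6.95
Y = 79.2 - 45.792 / 6.95
Y = 79.2 - 6.5888
Y = 72.6112

72.6112


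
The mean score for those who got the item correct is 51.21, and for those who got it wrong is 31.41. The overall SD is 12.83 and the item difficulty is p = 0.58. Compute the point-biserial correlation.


q = 1 - p = 0.42
rpb = ((M1 - M0) / SD) * sqrt(p * q)
rpb = ((51.21 - 31.41) / 12.83) * sqrt(0.58 * 0.42)
rpb = 0.7617

0.7617


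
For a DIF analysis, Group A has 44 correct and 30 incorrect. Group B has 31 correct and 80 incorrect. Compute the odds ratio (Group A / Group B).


Odds_A = 44/30 = 1.4667
Odds_B = 31/80 = 0.3875
OR = Odds_A / Odds_B = 1.4667 / 0.3875
Exactly, OR = (44 * 80) / (30 * 31) = 3520 / 930
OR = 3.7849

3.7849


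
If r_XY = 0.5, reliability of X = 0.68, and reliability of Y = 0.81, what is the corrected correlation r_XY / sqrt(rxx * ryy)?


r_corrected = rxy / sqrt(rxx * ryy)
= 0.5 / sqrt(0.68 * 0.81)
= 0.5 / sqrt(0.5508)
= 0.5 / 0.742159
r_corrected = 0.6737

0.6737


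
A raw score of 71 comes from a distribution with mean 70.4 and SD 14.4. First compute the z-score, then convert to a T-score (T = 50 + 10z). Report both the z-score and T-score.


z = (X - mean) / SD = (71 - 70.4) / 14.4
z = 0.6 / 14.4
z = 0.0417
T-score = T = 50 + 10z
Carry z at full precision (z = 0.6 / 14.4) into the conversion:
T-score = 50 + 10 * (0.6 / 14.4) = 50 + 6 / 14.4
T-score = 50 + 0.4167
T-score = 50.4167

50.4167


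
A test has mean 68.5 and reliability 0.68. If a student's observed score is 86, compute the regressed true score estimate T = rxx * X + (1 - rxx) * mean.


T_est = rxx * X + (1 - rxx) * mean
T_est = 0.68 * 86 + 0.32 * 68.5
T_est = 58.48 + 21.92
T_est = 80.4

80.4


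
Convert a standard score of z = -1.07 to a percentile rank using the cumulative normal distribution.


CDF(z) = 0.5 * (1 + erf(z/sqrt(2)))
erf(-0.7566) = -0.7154
CDF = 0.1423
Percentile rank = 0.1423 * 100 = 14.23

14.23


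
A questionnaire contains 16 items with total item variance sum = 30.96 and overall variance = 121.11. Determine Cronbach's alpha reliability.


alpha = (k/(k-1)) * (1 - sum(si^2)/s_total^2)
= (16/15) * (1 - 30.96/121.11)
alpha = 0.794

0.794
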